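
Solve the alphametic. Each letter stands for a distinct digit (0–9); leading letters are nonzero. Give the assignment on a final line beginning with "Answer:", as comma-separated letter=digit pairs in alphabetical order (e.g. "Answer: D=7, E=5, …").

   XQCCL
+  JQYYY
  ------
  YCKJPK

Step 1. [col 1: L + Y ≡ K (mod 10)] K=0 is one option consistent with column 1 (L + Y ≡ K (mod 10), carry-in 0) — take it, so K=0.
Step 2. [col 1: L + Y ≡ K (mod 10)] column 1 (L + Y ≡ K (mod 10), carry-in 0) doesn't pin Y yet; pick Y=1 and continue. So Y=1.
Step 3. [col 1: L + Y ≡ K (mod 10)] column 1 reads L+Y+carry(0)=K with Y=1, K=0; with digits 0,1 already taken and all letters distinct, the only value for L is 9 ⇒ L=9.
Step 4. [col 2: C + Y ≡ P (mod 10)] no forcing yet in column 2 (carry-in 1); P=4 is free and consistent — try it, so P=4.
Step 5. [col 2: C + Y ≡ P (mod 10)] from column 2 (Y=1, P=4, carry-in 1, digits 0,1,4,9 already taken and all letters distinct): C must equal 2. So C=2.
Step 6. [col 3: C + Y ≡ J (mod 10)] column 3: given C=2, Y=1, carry-in 0, and digits 0,1,2,4,9 already taken and all letters distinct, C+Y≡J (mod 10) forces J=3, so J=3.
Step 7. [col 4: Q + Q ≡ K (mod 10)] column 4 reads Q+Q+carry(0)=K with K=0; with digits 0,1,2,3,4,9 already taken and all letters distinct, the only value for Q is 5, so Q=5.
Step 8. [col 5: X + J ≡ C (mod 10)] column 5 reads X+J+carry(1)=C with J=3, C=2; with digits 0,1,2,3,4,5,9 already taken and all letters distinct, the only value for X is 8, so X=8.

Answer: C=2, J=3, K=0, L=9, P=4, Q=5, X=8, Y=1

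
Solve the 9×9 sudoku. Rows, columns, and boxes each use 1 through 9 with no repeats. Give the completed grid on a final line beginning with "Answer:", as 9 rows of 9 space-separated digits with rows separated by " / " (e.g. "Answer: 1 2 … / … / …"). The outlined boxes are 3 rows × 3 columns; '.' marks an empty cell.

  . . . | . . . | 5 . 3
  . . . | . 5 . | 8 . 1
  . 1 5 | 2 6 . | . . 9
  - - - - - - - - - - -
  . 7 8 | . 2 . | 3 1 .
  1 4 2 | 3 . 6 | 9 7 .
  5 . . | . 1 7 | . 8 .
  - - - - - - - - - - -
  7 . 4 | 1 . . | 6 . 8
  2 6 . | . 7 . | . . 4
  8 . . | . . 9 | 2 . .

Step 1. [r1c5∈{4,8,9}] 9 has one home in col 5: r1c5, so r1c5=9.
Step 2. [r3c6∈{3,4,8}] r3c6 is the only open cell in row 3 admitting 8, so r3c6=8.
Step 3. [r2c6∈{3,4}] across box 2, 3 lands solely at r2c6 ⇒ r2c6=3.
Step 4. [r8c6∈{5}] r8c6's peers cover all but 5. So r8c6=5.
Step 5. [r3c8∈{4}] r3c8's peers cover all but 4 ⇒ r3c8=4.
Step 6. [r7c5∈{3}] r7c5 has the single candidate 3, so r7c5=3.
Step 7. [r4c4∈{4,5,9}] across col 4, 5 lands solely at r4c4. So r4c4=5.
Step 8. [r4c1∈{6,9}] 9 has one home in row 4: r4c1, so r4c1=9.
Step 9. [r6c3∈{3,6}] 6 has one home in box 4: r6c3, so r6c3=6.
Step 10. [r9c3∈{1,3}] row 9 places 1 nowhere but r9c3, so r9c3=1.
Step 11. [r8c3∈{3,9}] col 3 places 3 nowhere but r8c3. So r8c3=3.
Step 12. [r7c2∈{5,9}] box 7 places 9 nowhere but r7c2. So r7c2=9.
Step 13. [r7c8∈{5}] only 5 remains possible at r7c8, so r7c8=5.
Step 14. [r4c6∈{4}] r4c6's peers cover all but 4. So r4c6=4.
Step 15. [r1c3∈{7}] nothing but 7 survives at r1c3, so r1c3=7.
Step 16. [r1c4∈{4}] r1c4 has the single candidate 4 ⇒ r1c4=4.
Step 17. [r1c1∈{6}] r1c1 is down to just 6 ⇒ r1c1=6.
Step 18. [r1c8∈{2}] nothing but 2 survives at r1c8, so r1c8=2.
Step 19. [r1c2∈{8}] r1c2's peers cover all but 8 ⇒ r1c2=8.
Step 20. [r9c5∈{4}] r9c5 is down to just 4. So r9c5=4.
Step 21. [r4c9∈{6}] r4c9 has the single candidate 6, so r4c9=6.
Step 22. [r6c4∈{9}] only 9 remains possible at r6c4 ⇒ r6c4=9.
Step 23. [r8c4∈{8}] r8c4 has the single candidate 8, so r8c4=8.
Step 24. [r5c9∈{5}] only 5 remains possible at r5c9, so r5c9=5.
Step 25. [r5c5∈{8}] r5c5 has the single candidate 8 ⇒ r5c5=8.
Step 26. [r6c2∈{3}] r6c2 has the single candidate 3. So r6c2=3.
Step 27. [r2c8∈{6}] only 6 remains possible at r2c8 ⇒ r2c8=6.
Step 28. [r2c2∈{2}] nothing but 2 survives at r2c2, so r2c2=2.
Step 29. [r6c9∈{2}] only 2 remains possible at r6c9, so r6c9=2.
Step 30. [r9c8∈{3}] only 3 remains possible at r9c8 ⇒ r9c8=3.
Step 31. [r3c1∈{3}] r3c1's peers cover all but 3. So r3c1=3.
Step 32. [r9c4∈{6}] r9c4 has the single candidate 6, so r9c4=6.
Step 33. [r2c4∈{7}] r2c4 is down to just 7. So r2c4=7.
Step 34. [r9c2∈{5}] r9c2's peers cover all but 5 ⇒ r9c2=5.
Step 35. [r8c8∈{9}] nothing but 9 survives at r8c8, so r8c8=9.
Step 36. [r1c6∈{1}] r1c6 is down to just 1 ⇒ r1c6=1.
Step 37. [r7c6∈{2}] only 2 remains possible at r7c6 ⇒ r7c6=2.
Step 38. [r9c9∈{7}] nothing but 7 survives at r9c9, so r9c9=7.
Step 39. [r2c1∈{4}] only 4 remains possible at r2c1. So r2c1=4.
Step 40. [r6c7∈{4}] r6c7 has the single candidate 4. So r6c7=4.
Step 41. [r2c3∈{9}] r2c3 has the single candidate 9. So r2c3=9.
Step 42. [r3c7∈{7}] r3c7 is down to just 7 ⇒ r3c7=7.
Step 43. [r8c7∈{1}] r8c7 is down to just 1, so r8c7=1.

Answer: 6 8 7 4 9 1 5 2 3 / 4 2 9 7 5 3 8 6 1 / 3 1 5 2 6 8 7 4 9 / 9 7 8 5 2 4 3 1 6 / 1 4 2 3 8 6 9 7 5 / 5 3 6 9 1 7 4 8 2 / 7 9 4 1 3 2 6 5 8 / 2 6 3 8 7 5 1 9 4 / 8 5 1 6 4 9 2 3 7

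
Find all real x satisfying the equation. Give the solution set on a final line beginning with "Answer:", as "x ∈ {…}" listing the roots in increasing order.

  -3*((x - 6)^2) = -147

Step 1. [-3*((x - 6)^2) = -147] leading coefficient -3: divide by -3 ⇒ div: (x - 6)^2 = 49.
Step 2. [(x - 6)^2 = 49] 49 ≥ 0, LHS is (·)² — take ±√, so sqrt: x - 6 = 7 or -7.
Step 3. [x - 6 = 7 or -7] -6 is outermost — add 6 both sides. So sub: x = 13 or -1.

Answer: x ∈ {-1, 13}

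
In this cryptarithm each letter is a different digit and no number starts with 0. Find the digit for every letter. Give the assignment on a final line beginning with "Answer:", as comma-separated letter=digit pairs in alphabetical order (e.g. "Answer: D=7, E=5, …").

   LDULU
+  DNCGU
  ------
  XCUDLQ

Step 1. [col 1: U + U ≡ Q (mod 10)] U=5 is one option consistent with column 1 (U + U ≡ Q (mod 10), carry-in 0) — take it ⇒ U=5.
Step 2. [col 1: U + U ≡ Q (mod 10)] in column 1 we have U+U≡Q with carry-in 0; given U=5 and digits 5 already taken and all letters distinct, that pins Q to 0 ⇒ Q=0.
Step 3. [X] the sum has 6 digits but both addends have 5; that extra leading digit X is the final carry, namely 1, so X=1.
Step 4. [col 2: L + G ≡ L (mod 10)] from column 2 (nothing yet, carry-in 1, digits 0,1,5 already taken and all letters distinct): G must equal 9 ⇒ G=9.
Step 5. [col 2: L + G ≡ L (mod 10)] L=3 is one option consistent with column 2 (L + G ≡ L (mod 10), carry-in 1) — take it, so L=3.
Step 6. [col 3: U + C ≡ D (mod 10)] D=8 is one option consistent with column 3 (U + C ≡ D (mod 10), carry-in 1) — take it, so D=8.
Step 7. [col 3: U + C ≡ D (mod 10)] in column 3 we have U+C≡D with carry-in 1; given U=5, D=8 and digits 0,1,3,5,8,9 already taken and all letters distinct, that pins C to 2, so C=2.
Step 8. [col 4: D + N ≡ U (mod 10)] column 4 reads D+N+carry(0)=U with D=8, U=5; with digits 0,1,2,3,5,8,9 already taken and all letters distinct, the only value for N is 7, so N=7.

Answer: C=2, D=8, G=9, L=3, N=7, Q=0, U=5, X=1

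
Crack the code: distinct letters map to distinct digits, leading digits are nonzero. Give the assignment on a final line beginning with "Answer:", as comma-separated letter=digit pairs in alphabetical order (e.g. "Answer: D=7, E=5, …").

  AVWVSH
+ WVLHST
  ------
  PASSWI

Step 1. [col 1: H + T ≡ I (mod 10)] I=7 is one option consistent with column 1 (H + T ≡ I (mod 10), carry-in 0) — take it, so I=7.
Step 2. [col 1: H + T ≡ I (mod 10)] several values work for H in column 1 (H + T ≡ I (mod 10), carry-in 0); try H=8 ⇒ H=8.
Step 3. [col 1: H + T ≡ I (mod 10)] column 1: given H=8, I=7, carry-in 0, and digits 7,8 already taken and all letters distinct, H+T≡I (mod 10) forces T=9, so T=9.
Step 4. [col 2: S + S ≡ W (mod 10)] column 2 (S + S ≡ W (mod 10), carry-in 1) doesn't pin W yet; pick W=1 and continue ⇒ W=1.
Step 5. [col 2: S + S ≡ W (mod 10)] column 2 (S + S ≡ W (mod 10), carry-in 1) doesn't pin S yet; pick S=5 and continue ⇒ S=5.
Step 6. [col 3: V + H ≡ S (mod 10)] column 3: given H=8, S=5, carry-in 1, and digits 1,5,7,8,9 already taken and all letters distinct, V+H≡S (mod 10) forces V=6. So V=6.
Step 7. [col 4: W + L ≡ S (mod 10)] column 4: given W=1, S=5, carry-in 1, and digits 1,5,6,7,8,9 already taken and all letters distinct, W+L≡S (mod 10) forces L=3 ⇒ L=3.
Step 8. [col 5: V + V ≡ A (mod 10)] in column 5 we have V+V≡A with carry-in 0; given V=6 and digits 1,3,5,6,7,8,9 already taken and all letters distinct, that pins A to 2. So A=2.
Step 9. [col 6: A + W ≡ P (mod 10)] from column 6 (A=2, W=1, carry-in 1, digits 1,2,3,5,6,7,8,9 already taken and all letters distinct): P must equal 4. So P=4.

Answer: A=2, H=8, I=7, L=3, P=4, S=5, T=9, V=6, W=1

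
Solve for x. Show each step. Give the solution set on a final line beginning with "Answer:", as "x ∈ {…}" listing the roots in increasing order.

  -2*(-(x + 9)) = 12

Step 1. [-2*(-(x + 9)) = 12] divide by the outer -2. So div: -(x + 9) = -6.
Step 2. [-(x + 9) = -6] leading − — multiply by −1 ⇒ neg: x + 9 = 6.
Step 3. [x + 9 = 6] the outer +9 inverts by subtracting 9 ⇒ sub: x = -3.

Answer: x ∈ {-3}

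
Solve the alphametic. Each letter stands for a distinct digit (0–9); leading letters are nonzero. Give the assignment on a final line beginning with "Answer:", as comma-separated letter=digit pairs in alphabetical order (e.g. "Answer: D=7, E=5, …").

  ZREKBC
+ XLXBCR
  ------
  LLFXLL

Step 1. [col 1: C + R ≡ L (mod 10)] C=5 is one option consistent with column 1 (C + R ≡ L (mod 10), carry-in 0) — take it. So C=5.
Step 2. [col 1: C + R ≡ L (mod 10)] column 1 (C + R ≡ L (mod 10), carry-in 0) doesn't pin L yet; pick L=4 and continue ⇒ L=4.
Step 3. [col 1: C + R ≡ L (mod 10)] in column 1 we have C+R≡L with carry-in 0; given C=5, L=4 and digits 4,5 already taken and all letters distinct, that pins R to 9, so R=9.
Step 4. [col 2: B + C ≡ L (mod 10)] column 2: given C=5, L=4, carry-in 1, and digits 4,5,9 already taken and all letters distinct, B+C≡L (mod 10) forces B=8. So B=8.
Step 5. [col 3: K + B ≡ X (mod 10)] several values work for K in column 3 (K + B ≡ X (mod 10), carry-in 1); try K=3, so K=3.
Step 6. [col 3: K + B ≡ X (mod 10)] from column 3 (K=3, B=8, carry-in 1, digits 3,4,5,8,9 already taken and all letters distinct): X must equal 2 ⇒ X=2.
Step 7. [col 4: E + X ≡ F (mod 10)] from column 4 (X=2, carry-in 1, digits 2,3,4,5,8,9 already taken and all letters distinct): E must equal 7, so E=7.
Step 8. [col 4: E + X ≡ F (mod 10)] column 4: given E=7, X=2, carry-in 1, and digits 2,3,4,5,7,8,9 already taken and all letters distinct, E+X≡F (mod 10) forces F=0. So F=0.
Step 9. [col 6: Z + X ≡ L (mod 10)] column 6: given X=2, L=4, carry-in 1, and digits 0,2,3,4,5,7,8,9 already taken and all letters distinct, Z+X≡L (mod 10) forces Z=1, so Z=1.

Answer: B=8, C=5, E=7, F=0, K=3, L=4, R=9, X=2, Z=1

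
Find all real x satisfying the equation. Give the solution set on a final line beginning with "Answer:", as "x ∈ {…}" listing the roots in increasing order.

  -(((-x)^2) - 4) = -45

Step 1. [-(((-x)^2) - 4) = -45] leading − — multiply by −1, so neg: ((-x)^2) - 4 = 45.
Step 2. [((-x)^2) - 4 = 45] peel the -4: add 4 from each side ⇒ sub: (-x)^2 = 49.
Step 3. [(-x)^2 = 49] √ both sides: 49 ≥ 0 gives two branches. So sqrt: -x = 7 or -7.
Step 4. [-x = 7 or -7] LHS negated; negate both sides ⇒ neg: x = -7 or 7.

Answer: x ∈ {-7, 7}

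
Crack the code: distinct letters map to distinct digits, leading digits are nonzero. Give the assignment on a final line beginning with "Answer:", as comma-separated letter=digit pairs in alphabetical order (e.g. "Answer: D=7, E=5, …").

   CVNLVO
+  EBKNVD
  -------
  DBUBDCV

Step 1. [col 1: O + D ≡ V (mod 10)] column 1 (O + D ≡ V (mod 10), carry-in 0) doesn't pin V yet; pick V=3 and continue. So V=3.
Step 2. [col 1: O + D ≡ V (mod 10)] several values work for D in column 1 (O + D ≡ V (mod 10), carry-in 0); try D=1. So D=1.
Step 3. [col 1: O + D ≡ V (mod 10)] in column 1 we have O+D≡V with carry-in 0; given D=1, V=3 and digits 1,3 already taken and all letters distinct, that pins O to 2. So O=2.
Step 4. [col 2: V + V ≡ C (mod 10)] column 2: given V=3, carry-in 0, and digits 1,2,3 already taken and all letters distinct, V+V≡C (mod 10) forces C=6, so C=6.
Step 5. [col 3: L + N ≡ D (mod 10)] L=7 is one option consistent with column 3 (L + N ≡ D (mod 10), carry-in 0) — take it ⇒ L=7.
Step 6. [col 3: L + N ≡ D (mod 10)] column 3 reads L+N+carry(0)=D with L=7, D=1; with digits 1,2,3,6,7 already taken and all letters distinct, the only value for N is 4. So N=4.
Step 7. [col 4: N + K ≡ B (mod 10)] column 4 (N + K ≡ B (mod 10), carry-in 1) doesn't pin B yet; pick B=5 and continue, so B=5.
Step 8. [col 4: N + K ≡ B (mod 10)] from column 4 (N=4, B=5, carry-in 1, digits 1,2,3,4,5,6,7 already taken and all letters distinct): K must equal 0. So K=0.
Step 9. [col 5: V + B ≡ U (mod 10)] from column 5 (V=3, B=5, carry-in 0, digits 0,1,2,3,4,5,6,7 already taken and all letters distinct): U must equal 8 ⇒ U=8.
Step 10. [col 6: C + E ≡ B (mod 10)] in column 6 we have C+E≡B with carry-in 0; given C=6, B=5 and digits 0,1,2,3,4,5,6,7,8 already taken and all letters distinct, that pins E to 9, so E=9.

Answer: B=5, C=6, D=1, E=9, K=0, L=7, N=4, O=2, U=8, V=3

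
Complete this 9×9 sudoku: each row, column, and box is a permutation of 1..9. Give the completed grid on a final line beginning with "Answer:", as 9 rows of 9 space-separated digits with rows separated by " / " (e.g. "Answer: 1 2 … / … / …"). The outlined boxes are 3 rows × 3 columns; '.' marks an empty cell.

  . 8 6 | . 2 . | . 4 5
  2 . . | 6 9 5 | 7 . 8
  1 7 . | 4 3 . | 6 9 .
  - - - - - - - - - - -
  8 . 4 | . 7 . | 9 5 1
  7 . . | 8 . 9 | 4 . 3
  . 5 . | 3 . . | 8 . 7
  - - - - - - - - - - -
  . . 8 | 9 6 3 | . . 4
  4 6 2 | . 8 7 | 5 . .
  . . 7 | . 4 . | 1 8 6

Step 1. [r4c4∈{2}] nothing but 2 survives at r4c4, so r4c4=2.
Step 2. [r6c5∈{1}] r6c5's peers cover all but 1. So r6c5=1.
Step 3. [r6c1∈{6,9}] r6c1 is the only open cell in col 1 admitting 6 ⇒ r6c1=6.
Step 4. [r2c3∈{3}] r2c3 has the single candidate 3 ⇒ r2c3=3.
Step 5. [r9c1∈{3,5,9}] in col 1, 3 fits only at r9c1, so r9c1=3.
Step 6. [r5c2∈{1,2}] col 2 places 2 nowhere but r5c2 ⇒ r5c2=2.
Step 7. [r1c6∈{1}] nothing but 1 survives at r1c6, so r1c6=1.
Step 8. [r6c8∈{2}] only 2 remains possible at r6c8, so r6c8=2.
Step 9. [r8c8∈{3}] r8c8's peers cover all but 3, so r8c8=3.
Step 10. [r5c5∈{5}] r5c5's peers cover all but 5 ⇒ r5c5=5.
Step 11. [r6c6∈{4}] only 4 remains possible at r6c6. So r6c6=4.
Step 12. [r2c8∈{1}] only 1 remains possible at r2c8 ⇒ r2c8=1.
Step 13. [r1c1∈{9}] r1c1 is down to just 9, so r1c1=9.
Step 14. [r2c2∈{4}] only 4 remains possible at r2c2, so r2c2=4.
Step 15. [r5c8∈{6}] r5c8 has the single candidate 6. So r5c8=6.
Step 16. [r3c9∈{2}] r3c9's peers cover all but 2 ⇒ r3c9=2.
Step 17. [r9c2∈{9}] r9c2 has the single candidate 9 ⇒ r9c2=9.
Step 18. [r1c7∈{3}] r1c7 has the single candidate 3, so r1c7=3.
Step 19. [r9c4∈{5}] r9c4's peers cover all but 5 ⇒ r9c4=5.
Step 20. [r7c8∈{7}] r7c8 is down to just 7 ⇒ r7c8=7.
Step 21. [r7c7∈{2}] r7c7's peers cover all but 2. So r7c7=2.
Step 22. [r1c4∈{7}] r1c4 has the single candidate 7, so r1c4=7.
Step 23. [r3c6∈{8}] r3c6's peers cover all but 8, so r3c6=8.
Step 24. [r9c6∈{2}] r9c6 has the single candidate 2 ⇒ r9c6=2.
Step 25. [r4c6∈{6}] only 6 remains possible at r4c6 ⇒ r4c6=6.
Step 26. [r3c3∈{5}] r3c3 has the single candidate 5. So r3c3=5.
Step 27. [r7c2∈{1}] only 1 remains possible at r7c2 ⇒ r7c2=1.
Step 28. [r4c2∈{3}] r4c2's peers cover all but 3 ⇒ r4c2=3.
Step 29. [r8c4∈{1}] nothing but 1 survives at r8c4. So r8c4=1.
Step 30. [r5c3∈{1}] nothing but 1 survives at r5c3, so r5c3=1.
Step 31. [r7c1∈{5}] only 5 remains possible at r7c1 ⇒ r7c1=5.
Step 32. [r8c9∈{9}] nothing but 9 survives at r8c9 ⇒ r8c9=9.
Step 33. [r6c3∈{9}] nothing but 9 survives at r6c3, so r6c3=9.

Answer: 9 8 6 7 2 1 3 4 5 / 2 4 3 6 9 5 7 1 8 / 1 7 5 4 3 8 6 9 2 / 8 3 4 2 7 6 9 5 1 / 7 2 1 8 5 9 4 6 3 / 6 5 9 3 1 4 8 2 7 / 5 1 8 9 6 3 2 7 4 / 4 6 2 1 8 7 5 3 9 / 3 9 7 5 4 2 1 8 6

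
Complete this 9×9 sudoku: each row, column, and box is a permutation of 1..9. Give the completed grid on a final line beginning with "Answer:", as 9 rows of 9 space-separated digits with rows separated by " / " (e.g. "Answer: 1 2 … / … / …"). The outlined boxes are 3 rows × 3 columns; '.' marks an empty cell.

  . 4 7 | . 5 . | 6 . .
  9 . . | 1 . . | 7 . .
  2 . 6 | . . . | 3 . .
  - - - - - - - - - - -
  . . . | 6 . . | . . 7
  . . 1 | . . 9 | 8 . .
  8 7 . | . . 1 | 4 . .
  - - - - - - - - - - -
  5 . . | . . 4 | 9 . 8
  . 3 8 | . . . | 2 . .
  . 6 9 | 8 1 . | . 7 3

Step 1. [r4c3∈{2,3,4,5}] across col 3, 4 lands solely at r4c3 ⇒ r4c3=4.
Step 2. [r4c1∈{3}] r4c1 has the single candidate 3. So r4c1=3.
Step 3. [r9c6∈{2,5}] in row 9, 2 fits only at r9c6. So r9c6=2.
Step 4. [r8c1∈{1,4,7}] in col 1, 7 fits only at r8c1, so r8c1=7.
Step 5. [r2c3∈{3,5}] across col 3, 3 lands solely at r2c3. So r2c3=3.
Step 6. [r6c3∈{2,5}] r6c3 is the only open cell in col 3 admitting 5, so r6c3=5.
Step 7. [r5c2∈{2}] r5c2 is down to just 2. So r5c2=2.
Step 8. [r3c6∈{7,8}] col 6 places 7 nowhere but r3c6, so r3c6=7.
Step 9. [r9c7∈{5}] r9c7 has the single candidate 5, so r9c7=5.
Step 10. [r1c1∈{1}] nothing but 1 survives at r1c1. So r1c1=1.
Step 11. [r5c1∈{6}] r5c1 has the single candidate 6 ⇒ r5c1=6.
Step 12. [r5c9∈{5}] only 5 remains possible at r5c9. So r5c9=5.
Step 13. [r5c8∈{3}] r5c8 has the single candidate 3, so r5c8=3.
Step 14. [r8c4∈{5,9}] r8c4 is the only open cell in col 4 admitting 5. So r8c4=5.
Step 15. [r8c6∈{6}] r8c6's peers cover all but 6, so r8c6=6.
Step 16. [r2c6∈{8}] r2c6's peers cover all but 8, so r2c6=8.
Step 17. [r6c9∈{2,6,9}] col 9 places 6 nowhere but r6c9, so r6c9=6.
Step 18. [r6c8∈{2,9}] 9 has one home in row 6: r6c8. So r6c8=9.
Step 19. [r4c8∈{1,2}] across box 6, 2 lands solely at r4c8. So r4c8=2.
Step 20. [r3c2∈{5,8}] col 2 places 8 nowhere but r3c2, so r3c2=8.
Step 21. [r3c8∈{1,4,5}] 5 has one home in row 3: r3c8. So r3c8=5.
Step 22. [r2c8∈{4}] r2c8's peers cover all but 4 ⇒ r2c8=4.
Step 23. [r3c9∈{1,9}] across row 3, 1 lands solely at r3c9. So r3c9=1.
Step 24. [r2c9∈{2}] r2c9's peers cover all but 2. So r2c9=2.
Step 25. [r1c4∈{2,3,9}] across row 1, 2 lands solely at r1c4 ⇒ r1c4=2.
Step 26. [r3c4∈{4,9}] across col 4, 9 lands solely at r3c4. So r3c4=9.
Step 27. [r5c4∈{4,7}] r5c4 is the only open cell in col 4 admitting 4 ⇒ r5c4=4.
Step 28. [r6c4∈{3}] nothing but 3 survives at r6c4 ⇒ r6c4=3.
Step 29. [r7c2∈{1}] r7c2's peers cover all but 1. So r7c2=1.
Step 30. [r7c5∈{3,7}] row 7 places 3 nowhere but r7c5, so r7c5=3.
Step 31. [r8c8∈{1}] nothing but 1 survives at r8c8. So r8c8=1.
Step 32. [r7c3∈{2}] r7c3 is down to just 2, so r7c3=2.
Step 33. [r4c2∈{9}] r4c2 has the single candidate 9, so r4c2=9.
Step 34. [r1c8∈{8}] r1c8 is down to just 8. So r1c8=8.
Step 35. [r8c5∈{9}] nothing but 9 survives at r8c5 ⇒ r8c5=9.
Step 36. [r2c2∈{5}] r2c2 has the single candidate 5, so r2c2=5.
Step 37. [r7c4∈{7}] only 7 remains possible at r7c4 ⇒ r7c4=7.
Step 38. [r4c6∈{5}] r4c6's peers cover all but 5 ⇒ r4c6=5.
Step 39. [r1c6∈{3}] nothing but 3 survives at r1c6. So r1c6=3.
Step 40. [r8c9∈{4}] r8c9 is down to just 4, so r8c9=4.
Step 41. [r4c7∈{1}] only 1 remains possible at r4c7, so r4c7=1.
Step 42. [r3c5∈{4}] r3c5 is down to just 4, so r3c5=4.
Step 43. [r4c5∈{8}] only 8 remains possible at r4c5, so r4c5=8.
Step 44. [r5c5∈{7}] r5c5 is down to just 7, so r5c5=7.
Step 45. [r9c1∈{4}] r9c1 has the single candidate 4. So r9c1=4.
Step 46. [r6c5∈{2}] nothing but 2 survives at r6c5 ⇒ r6c5=2.
Step 47. [r2c5∈{6}] nothing but 6 survives at r2c5 ⇒ r2c5=6.
Step 48. [r1c9∈{9}] r1c9's peers cover all but 9 ⇒ r1c9=9.
Step 49. [r7c8∈{6}] r7c8's peers cover all but 6. So r7c8=6.

Answer: 1 4 7 2 5 3 6 8 9 / 9 5 3 1 6 8 7 4 2 / 2 8 6 9 4 7 3 5 1 / 3 9 4 6 8 5 1 2 7 / 6 2 1 4 7 9 8 3 5 / 8 7 5 3 2 1 4 9 6 / 5 1 2 7 3 4 9 6 8 / 7 3 8 5 9 6 2 1 4 / 4 6 9 8 1 2 5 7 3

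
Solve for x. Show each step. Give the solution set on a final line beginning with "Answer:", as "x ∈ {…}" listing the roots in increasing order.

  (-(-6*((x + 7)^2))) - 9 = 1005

Step 1. [(-(-6*((x + 7)^2))) - 9 = 1005] add 9: x sits inside (… - 9), so sub: -(-6*((x + 7)^2)) = 1014.
Step 2. [-(-6*((x + 7)^2)) = 1014] LHS negated; negate both sides ⇒ neg: -6*((x + 7)^2) = -1014.
Step 3. [-6*((x + 7)^2) = -1014] -6 out front; divide by -6. So div: (x + 7)^2 = 169.
Step 4. [(x + 7)^2 = 169] LHS squared, RHS 169 ≥ 0: apply √ (±), so sqrt: x + 7 = 13 or -13.
Step 5. [x + 7 = 13 or -13] +7 is outermost — subtract 7 both sides, so sub: x = 6 or -20.

Answer: x ∈ {-20, 6}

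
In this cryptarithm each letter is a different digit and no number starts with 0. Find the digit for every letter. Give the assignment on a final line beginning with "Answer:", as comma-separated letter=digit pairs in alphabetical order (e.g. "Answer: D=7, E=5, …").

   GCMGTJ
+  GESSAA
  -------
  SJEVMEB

Step 1. [col 1: J + A ≡ B (mod 10)] J=4 is one option consistent with column 1 (J + A ≡ B (mod 10), carry-in 0) — take it. So J=4.
Step 2. [col 1: J + A ≡ B (mod 10)] A=2 is one option consistent with column 1 (J + A ≡ B (mod 10), carry-in 0) — take it, so A=2.
Step 3. [col 1: J + A ≡ B (mod 10)] column 1: given J=4, A=2, carry-in 0, and digits 2,4 already taken and all letters distinct, J+A≡B (mod 10) forces B=6 ⇒ B=6.
Step 4. [S] the sum has 7 digits but both addends have 6; that extra leading digit S is the final carry, namely 1. So S=1.
Step 5. [col 2: T + A ≡ E (mod 10)] no forcing yet in column 2 (carry-in 0); E=5 is free and consistent — try it, so E=5.
Step 6. [col 2: T + A ≡ E (mod 10)] column 2: given A=2, E=5, carry-in 0, and digits 1,2,4,5,6 already taken and all letters distinct, T+A≡E (mod 10) forces T=3. So T=3.
Step 7. [col 3: G + S ≡ M (mod 10)] several values work for G in column 3 (G + S ≡ M (mod 10), carry-in 0); try G=7, so G=7.
Step 8. [col 3: G + S ≡ M (mod 10)] in column 3 we have G+S≡M with carry-in 0; given G=7, S=1 and digits 1,2,3,4,5,6,7 already taken and all letters distinct, that pins M to 8 ⇒ M=8.
Step 9. [col 4: M + S ≡ V (mod 10)] in column 4 we have M+S≡V with carry-in 0; given M=8, S=1 and digits 1,2,3,4,5,6,7,8 already taken and all letters distinct, that pins V to 9 ⇒ V=9.
Step 10. [col 5: C + E ≡ E (mod 10)] column 5 reads C+E+carry(0)=E with E=5; with digits 1,2,3,4,5,6,7,8,9 already taken and all letters distinct, the only value for C is 0, so C=0.

Answer: A=2, B=6, C=0, E=5, G=7, J=4, M=8, S=1, T=3, V=9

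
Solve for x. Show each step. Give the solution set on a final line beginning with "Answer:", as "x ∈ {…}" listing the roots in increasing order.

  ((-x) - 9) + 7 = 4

Step 1. [((-x) - 9) + 7 = 4] subtract 7: x sits inside (… + 7), so sub: (-x) - 9 = -3.
Step 2. [(-x) - 9 = -3] peel the -9: add 9 from each side, so sub: -x = 6.
Step 3. [-x = 6] LHS negated; negate both sides, so neg: x = -6.

Answer: x ∈ {-6}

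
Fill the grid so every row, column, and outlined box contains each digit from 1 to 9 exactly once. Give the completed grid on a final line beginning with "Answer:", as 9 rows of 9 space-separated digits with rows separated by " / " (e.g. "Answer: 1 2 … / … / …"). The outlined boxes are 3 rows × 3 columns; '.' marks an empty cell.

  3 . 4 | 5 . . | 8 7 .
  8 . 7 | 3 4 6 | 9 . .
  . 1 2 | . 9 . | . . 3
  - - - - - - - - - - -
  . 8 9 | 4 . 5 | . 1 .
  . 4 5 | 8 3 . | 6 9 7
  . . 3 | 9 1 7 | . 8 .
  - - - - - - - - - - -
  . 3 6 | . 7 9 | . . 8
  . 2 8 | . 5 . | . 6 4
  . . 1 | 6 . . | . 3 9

Step 1. [r4c9∈{2}] r4c9's peers cover all but 2. So r4c9=2.
Step 2. [r7c4∈{1,2}] across col 4, 2 lands solely at r7c4, so r7c4=2.
Step 3. [r7c8∈{5}] r7c8's peers cover all but 5. So r7c8=5.
Step 4. [r3c1∈{5,6}] across row 3, 6 lands solely at r3c1 ⇒ r3c1=6.
Step 5. [r9c2∈{5,7}] 7 has one home in col 2: r9c2. So r9c2=7.
Step 6. [r3c7∈{4,5}] 5 has one home in row 3: r3c7. So r3c7=5.
Step 7. [r1c6∈{1,2}] in box 2, 1 fits only at r1c6, so r1c6=1.
Step 8. [r9c6∈{4,8}] r9c6 is the only open cell in col 6 admitting 4. So r9c6=4.
Step 9. [r5c1∈{1,2}] row 5 places 1 nowhere but r5c1 ⇒ r5c1=1.
Step 10. [r8c4∈{1}] only 1 remains possible at r8c4. So r8c4=1.
Step 11. [r3c8∈{4}] nothing but 4 survives at r3c8. So r3c8=4.
Step 12. [r2c2∈{5}] only 5 remains possible at r2c2 ⇒ r2c2=5.
Step 13. [r2c8∈{2}] r2c8 is down to just 2 ⇒ r2c8=2.
Step 14. [r4c5∈{6}] r4c5 has the single candidate 6, so r4c5=6.
Step 15. [r1c9∈{6}] only 6 remains possible at r1c9 ⇒ r1c9=6.
Step 16. [r9c1∈{5}] r9c1's peers cover all but 5 ⇒ r9c1=5.
Step 17. [r9c7∈{2}] r9c7's peers cover all but 2. So r9c7=2.
Step 18. [r6c1∈{2}] r6c1 is down to just 2, so r6c1=2.
Step 19. [r6c2∈{6}] only 6 remains possible at r6c2. So r6c2=6.
Step 20. [r3c4∈{7}] only 7 remains possible at r3c4 ⇒ r3c4=7.
Step 21. [r8c1∈{9}] only 9 remains possible at r8c1. So r8c1=9.
Step 22. [r7c7∈{1}] nothing but 1 survives at r7c7. So r7c7=1.
Step 23. [r7c1∈{4}] r7c1 has the single candidate 4, so r7c1=4.
Step 24. [r6c7∈{4}] r6c7 is down to just 4, so r6c7=4.
Step 25. [r5c6∈{2}] r5c6 is down to just 2 ⇒ r5c6=2.
Step 26. [r1c2∈{9}] r1c2's peers cover all but 9. So r1c2=9.
Step 27. [r3c6∈{8}] r3c6's peers cover all but 8 ⇒ r3c6=8.
Step 28. [r8c6∈{3}] r8c6's peers cover all but 3. So r8c6=3.
Step 29. [r4c1∈{7}] r4c1 is down to just 7 ⇒ r4c1=7.
Step 30. [r4c7∈{3}] r4c7 has the single candidate 3. So r4c7=3.
Step 31. [r2c9∈{1}] r2c9 is down to just 1, so r2c9=1.
Step 32. [r9c5∈{8}] r9c5 has the single candidate 8 ⇒ r9c5=8.
Step 33. [r8c7∈{7}] r8c7 is down to just 7 ⇒ r8c7=7.
Step 34. [r6c9∈{5}] only 5 remains possible at r6c9. So r6c9=5.
Step 35. [r1c5∈{2}] r1c5's peers cover all but 2. So r1c5=2.

Answer: 3 9 4 5 2 1 8 7 6 / 8 5 7 3 4 6 9 2 1 / 6 1 2 7 9 8 5 4 3 / 7 8 9 4 6 5 3 1 2 / 1 4 5 8 3 2 6 9 7 / 2 6 3 9 1 7 4 8 5 / 4 3 6 2 7 9 1 5 8 / 9 2 8 1 5 3 7 6 4 / 5 7 1 6 8 4 2 3 9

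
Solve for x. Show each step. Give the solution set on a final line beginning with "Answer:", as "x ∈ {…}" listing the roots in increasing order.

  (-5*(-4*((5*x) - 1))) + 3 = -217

Step 1. [(-5*(-4*((5*x) - 1))) + 3 = -217] peel the +3: subtract 3 from each side, so sub: -5*(-4*((5*x) - 1)) = -220.
Step 2. [-5*(-4*((5*x) - 1)) = -220] divide by the outer -5, so div: -4*((5*x) - 1) = 44.
Step 3. [-4*((5*x) - 1) = 44] LHS = -4·(…); ÷-4 both sides, so div: (5*x) - 1 = -11.
Step 4. [(5*x) - 1 = -11] 1 comes off first (add 1) ⇒ sub: 5*x = -10.
Step 5. [5*x = -10] 5·(inner) — divide through by 5. So div: x = -2.

Answer: x ∈ {-2}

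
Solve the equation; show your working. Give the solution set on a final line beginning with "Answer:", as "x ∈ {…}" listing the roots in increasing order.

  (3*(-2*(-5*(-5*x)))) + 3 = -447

Step 1. [(3*(-2*(-5*(-5*x)))) + 3 = -447] +3 is outermost — subtract 3 both sides, so sub: 3*(-2*(-5*(-5*x))) = -450.
Step 2. [3*(-2*(-5*(-5*x))) = -450] 3 out front; divide by 3 ⇒ div: -2*(-5*(-5*x)) = -150.
Step 3. [-2*(-5*(-5*x)) = -150] LHS = -2·(…); ÷-2 both sides, so div: -5*(-5*x) = 75.
Step 4. [-5*(-5*x) = 75] -5·(inner) — divide through by -5, so div: -5*x = -15.
Step 5. [-5*x = -15] LHS = -5·(…); ÷-5 both sides ⇒ div: x = 3.

Answer: x ∈ {3}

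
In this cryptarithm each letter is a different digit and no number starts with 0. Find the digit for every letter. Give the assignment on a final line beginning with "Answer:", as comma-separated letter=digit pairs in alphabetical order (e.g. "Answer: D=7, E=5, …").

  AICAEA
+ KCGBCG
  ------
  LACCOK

Step 1. [col 1: A + G ≡ K (mod 10)] column 1 (A + G ≡ K (mod 10), carry-in 0) doesn't pin G yet; pick G=9 and continue. So G=9.
Step 2. [col 1: A + G ≡ K (mod 10)] several values work for A in column 1 (A + G ≡ K (mod 10), carry-in 0); try A=4, so A=4.
Step 3. [col 1: A + G ≡ K (mod 10)] column 1: given A=4, G=9, carry-in 0, and digits 4,9 already taken and all letters distinct, A+G≡K (mod 10) forces K=3. So K=3.
Step 4. [col 2: E + C ≡ O (mod 10)] several values work for E in column 2 (E + C ≡ O (mod 10), carry-in 1); try E=8, so E=8.
Step 5. [col 2: E + C ≡ O (mod 10)] O=0 is one option consistent with column 2 (E + C ≡ O (mod 10), carry-in 1) — take it. So O=0.
Step 6. [col 2: E + C ≡ O (mod 10)] from column 2 (E=8, O=0, carry-in 1, digits 0,3,4,8,9 already taken and all letters distinct): C must equal 1 ⇒ C=1.
Step 7. [col 3: A + B ≡ C (mod 10)] column 3 reads A+B+carry(1)=C with A=4, C=1; with digits 0,1,3,4,8,9 already taken and all letters distinct, the only value for B is 6. So B=6.
Step 8. [col 5: I + C ≡ A (mod 10)] from column 5 (C=1, A=4, carry-in 1, digits 0,1,3,4,6,8,9 already taken and all letters distinct): I must equal 2. So I=2.
Step 9. [col 6: A + K ≡ L (mod 10)] column 6 reads A+K+carry(0)=L with A=4, K=3; with digits 0,1,2,3,4,6,8,9 already taken and all letters distinct, the only value for L is 7, so L=7.

Answer: A=4, B=6, C=1, E=8, G=9, I=2, K=3, L=7, O=0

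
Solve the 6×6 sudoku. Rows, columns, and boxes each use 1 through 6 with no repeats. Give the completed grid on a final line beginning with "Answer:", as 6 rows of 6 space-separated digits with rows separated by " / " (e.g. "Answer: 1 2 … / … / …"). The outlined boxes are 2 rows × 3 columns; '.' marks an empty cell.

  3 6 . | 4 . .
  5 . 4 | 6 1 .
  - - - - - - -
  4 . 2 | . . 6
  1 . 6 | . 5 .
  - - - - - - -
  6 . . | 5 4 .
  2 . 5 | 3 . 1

Step 1. [r5c6∈{2}] r5c6 has the single candidate 2, so r5c6=2.
Step 2. [r4c2∈{3}] r4c2 is down to just 3. So r4c2=3.
Step 3. [r1c3∈{1}] r1c3 has the single candidate 1 ⇒ r1c3=1.
Step 4. [r3c5∈{3}] r3c5 has the single candidate 3, so r3c5=3.
Step 5. [r4c4∈{2}] nothing but 2 survives at r4c4, so r4c4=2.
Step 6. [r3c2∈{5}] nothing but 5 survives at r3c2 ⇒ r3c2=5.
Step 7. [r6c2∈{4}] r6c2's peers cover all but 4, so r6c2=4.
Step 8. [r2c2∈{2}] only 2 remains possible at r2c2, so r2c2=2.
Step 9. [r1c5∈{2}] r1c5 has the single candidate 2. So r1c5=2.
Step 10. [r3c4∈{1}] r3c4 has the single candidate 1 ⇒ r3c4=1.
Step 11. [r1c6∈{5}] r1c6's peers cover all but 5, so r1c6=5.
Step 12. [r5c2∈{1}] nothing but 1 survives at r5c2. So r5c2=1.
Step 13. [r4c6∈{4}] r4c6's peers cover all but 4 ⇒ r4c6=4.
Step 14. [r6c5∈{6}] nothing but 6 survives at r6c5 ⇒ r6c5=6.
Step 15. [r2c6∈{3}] r2c6's peers cover all but 3. So r2c6=3.
Step 16. [r5c3∈{3}] r5c3 has the single candidate 3, so r5c3=3.

Answer: 3 6 1 4 2 5 / 5 2 4 6 1 3 / 4 5 2 1 3 6 / 1 3 6 2 5 4 / 6 1 3 5 4 2 / 2 4 5 3 6 1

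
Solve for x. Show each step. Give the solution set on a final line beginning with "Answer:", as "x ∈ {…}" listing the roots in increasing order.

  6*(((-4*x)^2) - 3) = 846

Step 1. [6*(((-4*x)^2) - 3) = 846] 6·(inner) — divide through by 6 ⇒ div: ((-4*x)^2) - 3 = 141.
Step 2. [((-4*x)^2) - 3 = 141] 3 comes off first (add 3). So sub: (-4*x)^2 = 144.
Step 3. [(-4*x)^2 = 144] LHS squared, RHS 144 ≥ 0: apply √ (±) ⇒ sqrt: -4*x = 12 or -12.
Step 4. [-4*x = 12 or -12] -4 out front; divide by -4, so div: x = -3 or 3.

Answer: x ∈ {-3, 3}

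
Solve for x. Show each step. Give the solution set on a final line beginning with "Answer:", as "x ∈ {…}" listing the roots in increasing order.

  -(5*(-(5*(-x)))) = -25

Step 1. [-(5*(-(5*(-x)))) = -25] flip signs both sides ⇒ neg: 5*(-(5*(-x))) = 25.
Step 2. [5*(-(5*(-x))) = 25] leading coefficient 5: divide by 5. So div: -(5*(-x)) = 5.
Step 3. [-(5*(-x)) = 5] LHS negated; negate both sides. So neg: 5*(-x) = -5.
Step 4. [5*(-x) = -5] LHS = 5·(…); ÷5 both sides, so div: -x = -1.
Step 5. [-x = -1] flip signs both sides. So neg: x = 1.

Answer: x ∈ {1}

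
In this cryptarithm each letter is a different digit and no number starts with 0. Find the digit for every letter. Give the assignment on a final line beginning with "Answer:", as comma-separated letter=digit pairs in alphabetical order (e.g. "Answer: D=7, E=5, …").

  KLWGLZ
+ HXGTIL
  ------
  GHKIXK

Step 1. [col 1: Z + L ≡ K (mod 10)] several values work for Z in column 1 (Z + L ≡ K (mod 10), carry-in 0); try Z=5 ⇒ Z=5.
Step 2. [col 1: Z + L ≡ K (mod 10)] no forcing yet in column 1 (carry-in 0); L=6 is free and consistent — try it. So L=6.
Step 3. [col 1: Z + L ≡ K (mod 10)] column 1 reads Z+L+carry(0)=K with Z=5, L=6; with digits 5,6 already taken and all letters distinct, the only value for K is 1 ⇒ K=1.
Step 4. [col 2: L + I ≡ X (mod 10)] column 2 (L + I ≡ X (mod 10), carry-in 1) doesn't pin X yet; pick X=0 and continue, so X=0.
Step 5. [col 2: L + I ≡ X (mod 10)] in column 2 we have L+I≡X with carry-in 1; given L=6, X=0 and digits 0,1,5,6 already taken and all letters distinct, that pins I to 3 ⇒ I=3.
Step 6. [col 3: G + T ≡ I (mod 10)] no forcing yet in column 3 (carry-in 1); G=8 is free and consistent — try it. So G=8.
Step 7. [col 3: G + T ≡ I (mod 10)] column 3: given G=8, I=3, carry-in 1, and digits 0,1,3,5,6,8 already taken and all letters distinct, G+T≡I (mod 10) forces T=4 ⇒ T=4.
Step 8. [col 4: W + G ≡ K (mod 10)] column 4: given G=8, K=1, carry-in 1, and digits 0,1,3,4,5,6,8 already taken and all letters distinct, W+G≡K (mod 10) forces W=2, so W=2.
Step 9. [col 5: L + X ≡ H (mod 10)] column 5: given L=6, X=0, carry-in 1, and digits 0,1,2,3,4,5,6,8 already taken and all letters distinct, L+X≡H (mod 10) forces H=7, so H=7.

Answer: G=8, H=7, I=3, K=1, L=6, T=4, W=2, X=0, Z=5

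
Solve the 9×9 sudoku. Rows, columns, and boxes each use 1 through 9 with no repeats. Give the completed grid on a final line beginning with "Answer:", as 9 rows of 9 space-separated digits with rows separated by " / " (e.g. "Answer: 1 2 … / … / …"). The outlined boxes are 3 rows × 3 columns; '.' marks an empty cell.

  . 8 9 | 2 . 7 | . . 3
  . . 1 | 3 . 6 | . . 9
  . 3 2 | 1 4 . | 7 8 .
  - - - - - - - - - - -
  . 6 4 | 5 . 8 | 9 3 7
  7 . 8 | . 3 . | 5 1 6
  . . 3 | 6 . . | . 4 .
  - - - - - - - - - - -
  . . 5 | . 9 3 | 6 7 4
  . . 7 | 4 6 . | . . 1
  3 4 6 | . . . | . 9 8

Step 1. [r9c7∈{2}] only 2 remains possible at r9c7 ⇒ r9c7=2.
Step 2. [r1c5∈{5}] r1c5 has the single candidate 5, so r1c5=5.
Step 3. [r8c6∈{2,5}] 2 has one home in box 8: r8c6. So r8c6=2.
Step 4. [r5c2∈{2,9}] row 5 places 2 nowhere but r5c2 ⇒ r5c2=2.
Step 5. [r4c1∈{1}] nothing but 1 survives at r4c1, so r4c1=1.
Step 6. [r6c5∈{1,2,7}] in row 6, 7 fits only at r6c5. So r6c5=7.
Step 7. [r8c1∈{8,9}] 8 has one home in row 8: r8c1. So r8c1=8.
Step 8. [r6c1∈{5,9}] col 1 places 9 nowhere but r6c1. So r6c1=9.
Step 9. [r3c1∈{5,6}] r3c1 is the only open cell in row 3 admitting 6. So r3c1=6.
Step 10. [r2c1∈{4,5}] across col 1, 5 lands solely at r2c1. So r2c1=5.
Step 11. [r5c6∈{4,9}] r5c6 is the only open cell in row 5 admitting 4 ⇒ r5c6=4.
Step 12. [r9c6∈{1,5}] in row 9, 5 fits only at r9c6. So r9c6=5.
Step 13. [r1c7∈{1,4}] row 1 places 1 nowhere but r1c7. So r1c7=1.
Step 14. [r6c9∈{2}] only 2 remains possible at r6c9 ⇒ r6c9=2.
Step 15. [r8c7∈{3}] r8c7 is down to just 3 ⇒ r8c7=3.
Step 16. [r6c2∈{5}] nothing but 5 survives at r6c2 ⇒ r6c2=5.
Step 17. [r4c5∈{2}] only 2 remains possible at r4c5, so r4c5=2.
Step 18. [r1c1∈{4}] only 4 remains possible at r1c1 ⇒ r1c1=4.
Step 19. [r3c9∈{5}] r3c9 has the single candidate 5, so r3c9=5.
Step 20. [r2c2∈{7}] nothing but 7 survives at r2c2 ⇒ r2c2=7.
Step 21. [r6c6∈{1}] nothing but 1 survives at r6c6. So r6c6=1.
Step 22. [r5c4∈{9}] r5c4's peers cover all but 9 ⇒ r5c4=9.
Step 23. [r3c6∈{9}] only 9 remains possible at r3c6 ⇒ r3c6=9.
Step 24. [r8c8∈{5}] nothing but 5 survives at r8c8 ⇒ r8c8=5.
Step 25. [r9c5∈{1}] r9c5's peers cover all but 1 ⇒ r9c5=1.
Step 26. [r7c4∈{8}] nothing but 8 survives at r7c4 ⇒ r7c4=8.
Step 27. [r7c1∈{2}] only 2 remains possible at r7c1. So r7c1=2.
Step 28. [r7c2∈{1}] nothing but 1 survives at r7c2 ⇒ r7c2=1.
Step 29. [r2c8∈{2}] r2c8's peers cover all but 2, so r2c8=2.
Step 30. [r8c2∈{9}] only 9 remains possible at r8c2 ⇒ r8c2=9.
Step 31. [r6c7∈{8}] only 8 remains possible at r6c7, so r6c7=8.
Step 32. [r2c7∈{4}] nothing but 4 survives at r2c7. So r2c7=4.
Step 33. [r1c8∈{6}] nothing but 6 survives at r1c8, so r1c8=6.
Step 34. [r2c5∈{8}] nothing but 8 survives at r2c5 ⇒ r2c5=8.
Step 35. [r9c4∈{7}] r9c4's peers cover all but 7. So r9c4=7.

Answer: 4 8 9 2 5 7 1 6 3 / 5 7 1 3 8 6 4 2 9 / 6 3 2 1 4 9 7 8 5 / 1 6 4 5 2 8 9 3 7 / 7 2 8 9 3 4 5 1 6 / 9 5 3 6 7 1 8 4 2 / 2 1 5 8 9 3 6 7 4 / 8 9 7 4 6 2 3 5 1 / 3 4 6 7 1 5 2 9 8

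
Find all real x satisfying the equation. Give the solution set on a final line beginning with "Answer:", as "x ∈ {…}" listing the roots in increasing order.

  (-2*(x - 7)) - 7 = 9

Step 1. [(-2*(x - 7)) - 7 = 9] -7 is outermost — add 7 both sides. So sub: -2*(x - 7) = 16.
Step 2. [-2*(x - 7) = 16] leading coefficient -2: divide by -2, so div: x - 7 = -8.
Step 3. [x - 7 = -8] the outer -7 inverts by adding 7 ⇒ sub: x = -1.

Answer: x ∈ {-1}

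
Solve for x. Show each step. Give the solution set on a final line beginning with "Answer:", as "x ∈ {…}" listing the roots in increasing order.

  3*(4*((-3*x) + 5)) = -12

Step 1. [3*(4*((-3*x) + 5)) = -12] 3 out front; divide by 3, so div: 4*((-3*x) + 5) = -4.
Step 2. [4*((-3*x) + 5) = -4] leading coefficient 4: divide by 4, so div: (-3*x) + 5 = -1.
Step 3. [(-3*x) + 5 = -1] +5 is outermost — subtract 5 both sides ⇒ sub: -3*x = -6.
Step 4. [-3*x = -6] -3·(inner) — divide through by -3. So div: x = 2.

Answer: x ∈ {2}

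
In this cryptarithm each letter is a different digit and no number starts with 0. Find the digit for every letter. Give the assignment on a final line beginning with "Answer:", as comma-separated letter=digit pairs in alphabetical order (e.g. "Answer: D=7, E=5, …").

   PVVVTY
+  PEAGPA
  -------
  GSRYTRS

Step 1. [col 1: Y + A ≡ S (mod 10)] several values work for S in column 1 (Y + A ≡ S (mod 10), carry-in 0); try S=0 ⇒ S=0.
Step 2. [col 1: Y + A ≡ S (mod 10)] no forcing yet in column 1 (carry-in 0); A=4 is free and consistent — try it, so A=4.
Step 3. [col 1: Y + A ≡ S (mod 10)] column 1 reads Y+A+carry(0)=S with A=4, S=0; with digits 0,4 already taken and all letters distinct, the only value for Y is 6 ⇒ Y=6.
Step 4. [col 2: T + P ≡ R (mod 10)] several values work for T in column 2 (T + P ≡ R (mod 10), carry-in 1); try T=3. So T=3.
Step 5. [G] the sum has 7 digits but both addends have 6; that extra leading digit G is the final carry, namely 1, so G=1.
Step 6. [col 2: T + P ≡ R (mod 10)] column 2 (T + P ≡ R (mod 10), carry-in 1) doesn't pin P yet; pick P=5 and continue, so P=5.
Step 7. [col 2: T + P ≡ R (mod 10)] column 2: given T=3, P=5, carry-in 1, and digits 0,1,3,4,5,6 already taken and all letters distinct, T+P≡R (mod 10) forces R=9, so R=9.
Step 8. [col 3: V + G ≡ T (mod 10)] column 3 reads V+G+carry(0)=T with G=1, T=3; with digits 0,1,3,4,5,6,9 already taken and all letters distinct, the only value for V is 2 ⇒ V=2.
Step 9. [col 5: V + E ≡ R (mod 10)] column 5: given V=2, R=9, carry-in 0, and digits 0,1,2,3,4,5,6,9 already taken and all letters distinct, V+E≡R (mod 10) forces E=7 ⇒ E=7.

Answer: A=4, E=7, G=1, P=5, R=9, S=0, T=3, V=2, Y=6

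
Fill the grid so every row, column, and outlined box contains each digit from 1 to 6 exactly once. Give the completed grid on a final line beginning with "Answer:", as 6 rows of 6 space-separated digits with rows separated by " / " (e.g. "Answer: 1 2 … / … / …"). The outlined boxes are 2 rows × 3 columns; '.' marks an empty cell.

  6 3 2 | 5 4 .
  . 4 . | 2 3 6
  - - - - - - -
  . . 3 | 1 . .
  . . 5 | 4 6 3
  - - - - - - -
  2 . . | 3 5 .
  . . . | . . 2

Step 1. [r6c5∈{1}] r6c5's peers cover all but 1. So r6c5=1.
Step 2. [r3c2∈{2,6}] in row 3, 6 fits only at r3c2 ⇒ r3c2=6.
Step 3. [r5c3∈{1,4,6}] row 5 places 6 nowhere but r5c3. So r5c3=6.
Step 4. [r2c1∈{1,5}] 5 has one home in row 2: r2c1, so r2c1=5.
Step 5. [r4c2∈{1,2}] 2 has one home in row 4: r4c2, so r4c2=2.
Step 6. [r6c3∈{4}] r6c3's peers cover all but 4 ⇒ r6c3=4.
Step 7. [r3c5∈{2}] only 2 remains possible at r3c5, so r3c5=2.
Step 8. [r1c6∈{1}] r1c6's peers cover all but 1. So r1c6=1.
Step 9. [r6c2∈{5}] r6c2's peers cover all but 5, so r6c2=5.
Step 10. [r6c4∈{6}] r6c4's peers cover all but 6. So r6c4=6.
Step 11. [r5c6∈{4}] nothing but 4 survives at r5c6 ⇒ r5c6=4.
Step 12. [r5c2∈{1}] r5c2's peers cover all but 1, so r5c2=1.
Step 13. [r4c1∈{1}] r4c1 is down to just 1, so r4c1=1.
Step 14. [r3c1∈{4}] r3c1's peers cover all but 4. So r3c1=4.
Step 15. [r6c1∈{3}] only 3 remains possible at r6c1 ⇒ r6c1=3.
Step 16. [r3c6∈{5}] r3c6 has the single candidate 5. So r3c6=5.
Step 17. [r2c3∈{1}] r2c3 has the single candidate 1 ⇒ r2c3=1.

Answer: 6 3 2 5 4 1 / 5 4 1 2 3 6 / 4 6 3 1 2 5 / 1 2 5 4 6 3 / 2 1 6 3 5 4 / 3 5 4 6 1 2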